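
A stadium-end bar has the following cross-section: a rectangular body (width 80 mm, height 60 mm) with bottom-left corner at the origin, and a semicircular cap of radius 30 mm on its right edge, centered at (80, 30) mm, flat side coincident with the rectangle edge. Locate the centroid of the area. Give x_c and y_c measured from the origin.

Part | A | x̄ᵢ | ȳᵢ | A·x̄ᵢ | A·ȳᵢ
rectangular body | 4800.00 | 40.00 | 30.00 | 192000.00 | 144000.00
semicircular end | 1413.72 | 92.73 | 30.00 | 131097.34 | 42411.50
Σ | 6213.72 |  |  | 323097.34 | 186411.50
x_c = 323097.34 / 6213.72 = 52.00 mm
y_c = 186411.50 / 6213.72 = 30.00 mm

x_c = 52.00 mm, y_c = 30.00 mm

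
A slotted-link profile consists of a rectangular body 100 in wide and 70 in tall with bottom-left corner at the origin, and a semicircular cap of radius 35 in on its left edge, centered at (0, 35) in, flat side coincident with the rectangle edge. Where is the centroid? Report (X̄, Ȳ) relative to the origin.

Part | A | x̄ᵢ | ȳᵢ | A·x̄ᵢ | A·ȳᵢ
rectangular body | 7000.00 | 50.00 | 35.00 | 350000.00 | 245000.00
semicircular end | 1924.23 | -14.85 | 35.00 | -28583.33 | 67347.89
Σ | 8924.23 |  |  | 321416.67 | 312347.89
X̄ = 321416.67 / 8924.23 = 36.02 in
Ȳ = 312347.89 / 8924.23 = 35.00 in

X̄ = 36.02 in, Ȳ = 35.00 in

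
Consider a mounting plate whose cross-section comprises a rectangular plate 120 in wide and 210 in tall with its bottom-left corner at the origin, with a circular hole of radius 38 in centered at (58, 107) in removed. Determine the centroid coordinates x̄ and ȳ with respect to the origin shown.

plate: A = 120 × 210 = 25200.00, centroid at (60.00, 105.00).
hole: A = −π·38² = -4536.46, centroid at (58.00, 107.00).
ΣA = 20663.54 in², ΣAx̄ = 1248885.33 in³, ΣAȳ = 2160598.80 in³.
x̄ = 1248885.33/20663.54 = 60.44 in; ȳ = 2160598.80/20663.54 = 104.56 in.

x̄ = 60.44 in, ȳ = 104.56 in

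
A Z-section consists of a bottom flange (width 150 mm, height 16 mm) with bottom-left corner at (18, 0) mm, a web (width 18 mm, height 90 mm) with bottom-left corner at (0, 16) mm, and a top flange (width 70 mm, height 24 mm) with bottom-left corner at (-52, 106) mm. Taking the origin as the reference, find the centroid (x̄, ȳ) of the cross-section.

bottom flange: A = 150 × 16 = 2400.00, centroid at (93.00, 8.00).
web: A = 18 × 90 = 1620.00, centroid at (9.00, 61.00).
top flange: A = 70 × 24 = 1680.00, centroid at (-17.00, 118.00).
ΣA = 5700.00 mm²
ΣAx̄ = (2400.00)(93.00) + (1620.00)(9.00) + (1680.00)(-17.00) = 209220.00 mm³
ΣAȳ = (2400.00)(8.00) + (1620.00)(61.00) + (1680.00)(118.00) = 316260.00 mm³
x̄ = 209220.00 / 5700.00 = 36.71 mm
ȳ = 316260.00 / 5700.00 = 55.48 mm

x̄ = 36.71 mm, ȳ = 55.48 mm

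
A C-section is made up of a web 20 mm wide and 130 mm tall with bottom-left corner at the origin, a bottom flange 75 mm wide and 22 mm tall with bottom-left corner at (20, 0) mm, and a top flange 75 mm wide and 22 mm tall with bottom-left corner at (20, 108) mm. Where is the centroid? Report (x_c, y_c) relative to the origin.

x_c = 36.57 mm, y_c = 65.00 mm

web: A = 20 × 130 = 2600.00, centroid at (10.00, 65.00).
bottom flange: A = 75 × 22 = 1650.00, centroid at (57.50, 11.00).
top flange: A = 75 × 22 = 1650.00, centroid at (57.50, 119.00).
ΣA = 5900.00 mm², ΣAx_c = 215750.00 mm³, ΣAy_c = 383500.00 mm³.
x_c = 215750.00/5900.00 = 36.57 mm; y_c = 383500.00/5900.00 = 65.00 mm.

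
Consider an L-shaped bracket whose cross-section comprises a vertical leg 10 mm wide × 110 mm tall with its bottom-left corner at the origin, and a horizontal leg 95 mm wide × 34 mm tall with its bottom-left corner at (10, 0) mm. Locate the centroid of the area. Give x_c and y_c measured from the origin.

vertical leg: A = 10 × 110 = 1100.00, centroid at (5.00, 55.00).
horizontal leg: A = 95 × 34 = 3230.00, centroid at (57.50, 17.00).
ΣA = 4330.00 mm²
ΣAx_c = (1100.00)(5.00) + (3230.00)(57.50) = 191225.00 mm³
ΣAy_c = (1100.00)(55.00) + (3230.00)(17.00) = 115410.00 mm³
x_c = 191225.00 / 4330.00 = 44.16 mm
y_c = 115410.00 / 4330.00 = 26.65 mm

x_c = 44.16 mm, y_c = 26.65 mm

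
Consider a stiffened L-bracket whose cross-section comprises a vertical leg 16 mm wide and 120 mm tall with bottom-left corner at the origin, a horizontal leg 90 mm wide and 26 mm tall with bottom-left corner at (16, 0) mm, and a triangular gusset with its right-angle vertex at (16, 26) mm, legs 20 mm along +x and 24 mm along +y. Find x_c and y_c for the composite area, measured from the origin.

x_c = 36.34 mm, y_c = 34.17 mm

vertical leg: A = 16 × 120 = 1920.00, centroid at (8.00, 60.00).
horizontal leg: A = 90 × 26 = 2340.00, centroid at (61.00, 13.00).
gusset: A = ½·20·24 = 240.00, centroid at (22.67, 34.00).
ΣA = 4500.00 mm²
ΣAx_c = (1920.00)(8.00) + (2340.00)(61.00) + (240.00)(22.67) = 163540.00 mm³
ΣAy_c = (1920.00)(60.00) + (2340.00)(13.00) + (240.00)(34.00) = 153780.00 mm³
x_c = 163540.00 / 4500.00 = 36.34 mm
y_c = 153780.00 / 4500.00 = 34.17 mm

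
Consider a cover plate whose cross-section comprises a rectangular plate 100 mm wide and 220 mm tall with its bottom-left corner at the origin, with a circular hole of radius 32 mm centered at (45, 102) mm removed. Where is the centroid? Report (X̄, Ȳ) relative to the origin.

X̄ = 50.86 mm, Ȳ = 111.37 mm

Part | A | x̄ᵢ | ȳᵢ | A·x̄ᵢ | A·ȳᵢ
plate | 22000.00 | 50.00 | 110.00 | 1100000.00 | 2420000.00
hole | -3216.99 | 45.00 | 102.00 | -144764.59 | -328133.07
Σ | 18783.01 |  |  | 955235.41 | 2091866.93
X̄ = 955235.41 / 18783.01 = 50.86 mm
Ȳ = 2091866.93 / 18783.01 = 111.37 mm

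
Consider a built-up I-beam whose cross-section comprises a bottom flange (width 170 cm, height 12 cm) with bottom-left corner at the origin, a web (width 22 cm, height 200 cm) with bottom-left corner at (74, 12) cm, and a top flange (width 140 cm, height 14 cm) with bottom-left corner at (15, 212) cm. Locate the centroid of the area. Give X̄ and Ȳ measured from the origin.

bottom flange: A = 170 × 12 = 2040.00, centroid at (85.00, 6.00).
web: A = 22 × 200 = 4400.00, centroid at (85.00, 112.00).
top flange: A = 140 × 14 = 1960.00, centroid at (85.00, 219.00).
ΣA = 8400.00 cm²
ΣAX̄ = (2040.00)(85.00) + (4400.00)(85.00) + (1960.00)(85.00) = 714000.00 cm³
ΣAȲ = (2040.00)(6.00) + (4400.00)(112.00) + (1960.00)(219.00) = 934280.00 cm³
X̄ = 714000.00 / 8400.00 = 85.00 cm
Ȳ = 934280.00 / 8400.00 = 111.22 cm

X̄ = 85.00 cm, Ȳ = 111.22 cm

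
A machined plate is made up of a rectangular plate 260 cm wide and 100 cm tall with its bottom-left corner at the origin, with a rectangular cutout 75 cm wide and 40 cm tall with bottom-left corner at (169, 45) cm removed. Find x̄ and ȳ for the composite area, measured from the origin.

x̄ = 120.02 cm, ȳ = 48.04 cm

Part | A | x̄ᵢ | ȳᵢ | A·x̄ᵢ | A·ȳᵢ
plate | 26000.00 | 130.00 | 50.00 | 3380000.00 | 1300000.00
hole | -3000.00 | 206.50 | 65.00 | -619500.00 | -195000.00
Σ | 23000.00 |  |  | 2760500.00 | 1105000.00
x̄ = 2760500.00 / 23000.00 = 120.02 cm
ȳ = 1105000.00 / 23000.00 = 48.04 cm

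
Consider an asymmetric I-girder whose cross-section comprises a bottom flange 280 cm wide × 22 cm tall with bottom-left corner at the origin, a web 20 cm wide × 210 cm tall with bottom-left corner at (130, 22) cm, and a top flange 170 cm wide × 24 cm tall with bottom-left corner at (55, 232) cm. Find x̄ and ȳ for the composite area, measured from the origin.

bottom flange: A = 280 × 22 = 6160.00, centroid at (140.00, 11.00).
web: A = 20 × 210 = 4200.00, centroid at (140.00, 127.00).
top flange: A = 170 × 24 = 4080.00, centroid at (140.00, 244.00).
ΣA = 14440.00 cm², ΣAx̄ = 2021600.00 cm³, ΣAȳ = 1596680.00 cm³.
x̄ = 2021600.00/14440.00 = 140.00 cm; ȳ = 1596680.00/14440.00 = 110.57 cm.

x̄ = 140.00 cm, ȳ = 110.57 cm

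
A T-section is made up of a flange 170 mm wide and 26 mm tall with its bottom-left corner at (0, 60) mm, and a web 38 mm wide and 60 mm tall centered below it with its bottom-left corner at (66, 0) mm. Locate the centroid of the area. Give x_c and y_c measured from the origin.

x_c = 85.00 mm, y_c = 58.37 mm

web: A = 38 × 60 = 2280.00, centroid at (85.00, 30.00).
flange: A = 170 × 26 = 4420.00, centroid at (85.00, 73.00).
ΣA = 6700.00 mm², ΣAx_c = 569500.00 mm³, ΣAy_c = 391060.00 mm³.
x_c = 569500.00/6700.00 = 85.00 mm; y_c = 391060.00/6700.00 = 58.37 mm.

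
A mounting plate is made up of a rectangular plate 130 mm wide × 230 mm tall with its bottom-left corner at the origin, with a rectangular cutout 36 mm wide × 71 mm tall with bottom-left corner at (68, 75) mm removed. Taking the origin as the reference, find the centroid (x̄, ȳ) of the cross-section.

x̄ = 63.04 mm, ȳ = 115.42 mm

Part | A | x̄ᵢ | ȳᵢ | A·x̄ᵢ | A·ȳᵢ
plate | 29900.00 | 65.00 | 115.00 | 1943500.00 | 3438500.00
hole | -2556.00 | 86.00 | 110.50 | -219816.00 | -282438.00
Σ | 27344.00 |  |  | 1723684.00 | 3156062.00
x̄ = 1723684.00 / 27344.00 = 63.04 mm
ȳ = 3156062.00 / 27344.00 = 115.42 mm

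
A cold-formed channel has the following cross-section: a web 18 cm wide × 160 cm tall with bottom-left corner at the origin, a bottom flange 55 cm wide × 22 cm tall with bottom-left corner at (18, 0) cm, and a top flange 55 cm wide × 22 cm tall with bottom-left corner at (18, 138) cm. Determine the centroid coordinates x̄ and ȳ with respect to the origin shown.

web: A = 18 × 160 = 2880.00, centroid at (9.00, 80.00).
bottom flange: A = 55 × 22 = 1210.00, centroid at (45.50, 11.00).
top flange: A = 55 × 22 = 1210.00, centroid at (45.50, 149.00).
ΣA = 5300.00 cm², ΣAx̄ = 136030.00 cm³, ΣAȳ = 424000.00 cm³.
x̄ = 136030.00/5300.00 = 25.67 cm; ȳ = 424000.00/5300.00 = 80.00 cm.

x̄ = 25.67 cm, ȳ = 80.00 cm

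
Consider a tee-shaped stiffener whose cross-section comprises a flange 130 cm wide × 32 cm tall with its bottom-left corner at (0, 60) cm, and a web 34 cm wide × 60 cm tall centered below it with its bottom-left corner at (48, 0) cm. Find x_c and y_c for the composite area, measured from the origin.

x_c = 65.00 cm, y_c = 60.86 cm

web: A = 34 × 60 = 2040.00, centroid at (65.00, 30.00).
flange: A = 130 × 32 = 4160.00, centroid at (65.00, 76.00).
ΣA = 6200.00 cm²
ΣAx_c = (2040.00)(65.00) + (4160.00)(65.00) = 403000.00 cm³
ΣAy_c = (2040.00)(30.00) + (4160.00)(76.00) = 377360.00 cm³
x_c = 403000.00 / 6200.00 = 65.00 cm
y_c = 377360.00 / 6200.00 = 60.86 cm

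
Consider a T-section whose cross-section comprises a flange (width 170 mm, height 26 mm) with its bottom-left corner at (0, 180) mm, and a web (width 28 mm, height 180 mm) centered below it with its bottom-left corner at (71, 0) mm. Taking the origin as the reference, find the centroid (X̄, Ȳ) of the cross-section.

X̄ = 85.00 mm, Ȳ = 138.12 mm

web: A = 28 × 180 = 5040.00, centroid at (85.00, 90.00).
flange: A = 170 × 26 = 4420.00, centroid at (85.00, 193.00).
ΣA = 9460.00 mm², ΣAX̄ = 804100.00 mm³, ΣAȲ = 1306660.00 mm³.
X̄ = 804100.00/9460.00 = 85.00 mm; Ȳ = 1306660.00/9460.00 = 138.12 mm.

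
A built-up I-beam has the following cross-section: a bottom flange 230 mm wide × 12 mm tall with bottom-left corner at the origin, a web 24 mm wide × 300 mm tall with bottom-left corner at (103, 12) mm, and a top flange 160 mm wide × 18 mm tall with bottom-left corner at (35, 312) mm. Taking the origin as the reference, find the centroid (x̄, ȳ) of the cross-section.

Part | A | x̄ᵢ | ȳᵢ | A·x̄ᵢ | A·ȳᵢ
bottom flange | 2760.00 | 115.00 | 6.00 | 317400.00 | 16560.00
web | 7200.00 | 115.00 | 162.00 | 828000.00 | 1166400.00
top flange | 2880.00 | 115.00 | 321.00 | 331200.00 | 924480.00
Σ | 12840.00 |  |  | 1476600.00 | 2107440.00
x̄ = 1476600.00 / 12840.00 = 115.00 mm
ȳ = 2107440.00 / 12840.00 = 164.13 mm

x̄ = 115.00 mm, ȳ = 164.13 mm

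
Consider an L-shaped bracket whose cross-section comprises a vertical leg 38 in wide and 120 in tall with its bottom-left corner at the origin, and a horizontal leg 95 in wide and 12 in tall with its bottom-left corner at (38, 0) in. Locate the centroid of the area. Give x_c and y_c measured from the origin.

x_c = 32.30 in, y_c = 49.20 in

vertical leg: A = 38 × 120 = 4560.00, centroid at (19.00, 60.00).
horizontal leg: A = 95 × 12 = 1140.00, centroid at (85.50, 6.00).
ΣA = 5700.00 in², ΣAx_c = 184110.00 in³, ΣAy_c = 280440.00 in³.
x_c = 184110.00/5700.00 = 32.30 in; y_c = 280440.00/5700.00 = 49.20 in.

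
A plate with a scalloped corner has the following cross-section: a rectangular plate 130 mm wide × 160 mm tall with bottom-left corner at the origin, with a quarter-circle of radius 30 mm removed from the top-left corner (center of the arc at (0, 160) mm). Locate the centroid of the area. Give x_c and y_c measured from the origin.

x_c = 66.84 mm, y_c = 77.63 mm

plate: A = 130 × 160 = 20800.00, centroid at (65.00, 80.00).
removed quarter-circle: A = −¼π·30² = -706.86, centroid at (12.73, 147.27).
ΣA = 20093.14 mm², ΣAx_c = 1343000.00 mm³, ΣAy_c = 1559902.66 mm³.
x_c = 1343000.00/20093.14 = 66.84 mm; y_c = 1559902.66/20093.14 = 77.63 mm.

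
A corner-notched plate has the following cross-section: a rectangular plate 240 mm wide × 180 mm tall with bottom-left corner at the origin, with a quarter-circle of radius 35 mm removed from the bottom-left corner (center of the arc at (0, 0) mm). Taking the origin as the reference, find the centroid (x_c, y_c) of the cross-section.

Part | A | x̄ᵢ | ȳᵢ | A·x̄ᵢ | A·ȳᵢ
plate | 43200.00 | 120.00 | 90.00 | 5184000.00 | 3888000.00
removed quarter-circle | -962.11 | 14.85 | 14.85 | -14291.67 | -14291.67
Σ | 42237.89 |  |  | 5169708.33 | 3873708.33
x_c = 5169708.33 / 42237.89 = 122.40 mm
y_c = 3873708.33 / 42237.89 = 91.71 mm

x_c = 122.40 mm, y_c = 91.71 mm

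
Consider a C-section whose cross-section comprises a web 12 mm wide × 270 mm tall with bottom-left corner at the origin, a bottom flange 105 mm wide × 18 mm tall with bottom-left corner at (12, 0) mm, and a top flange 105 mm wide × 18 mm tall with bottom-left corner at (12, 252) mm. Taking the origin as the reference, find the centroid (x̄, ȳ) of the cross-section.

x̄ = 37.50 mm, ȳ = 135.00 mm

Part | A | x̄ᵢ | ȳᵢ | A·x̄ᵢ | A·ȳᵢ
web | 3240.00 | 6.00 | 135.00 | 19440.00 | 437400.00
bottom flange | 1890.00 | 64.50 | 9.00 | 121905.00 | 17010.00
top flange | 1890.00 | 64.50 | 261.00 | 121905.00 | 493290.00
Σ | 7020.00 |  |  | 263250.00 | 947700.00
x̄ = 263250.00 / 7020.00 = 37.50 mm
ȳ = 947700.00 / 7020.00 = 135.00 mm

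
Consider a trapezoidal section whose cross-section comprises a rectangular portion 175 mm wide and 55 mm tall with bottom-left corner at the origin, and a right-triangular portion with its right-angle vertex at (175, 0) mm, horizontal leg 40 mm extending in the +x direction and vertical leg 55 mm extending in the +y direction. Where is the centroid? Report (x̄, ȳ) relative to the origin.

Part | A | x̄ᵢ | ȳᵢ | A·x̄ᵢ | A·ȳᵢ
rectangular portion | 9625.00 | 87.50 | 27.50 | 842187.50 | 264687.50
triangular portion | 1100.00 | 188.33 | 18.33 | 207166.67 | 20166.67
Σ | 10725.00 |  |  | 1049354.17 | 284854.17
x̄ = 1049354.17 / 10725.00 = 97.84 mm
ȳ = 284854.17 / 10725.00 = 26.56 mm

x̄ = 97.84 mm, ȳ = 26.56 mm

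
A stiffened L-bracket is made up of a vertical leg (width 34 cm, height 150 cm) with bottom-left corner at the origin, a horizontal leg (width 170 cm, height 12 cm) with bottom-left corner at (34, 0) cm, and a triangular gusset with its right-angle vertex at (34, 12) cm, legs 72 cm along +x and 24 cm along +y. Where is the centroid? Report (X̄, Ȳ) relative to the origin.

Part | A | x̄ᵢ | ȳᵢ | A·x̄ᵢ | A·ȳᵢ
vertical leg | 5100.00 | 17.00 | 75.00 | 86700.00 | 382500.00
horizontal leg | 2040.00 | 119.00 | 6.00 | 242760.00 | 12240.00
gusset | 864.00 | 58.00 | 20.00 | 50112.00 | 17280.00
Σ | 8004.00 |  |  | 379572.00 | 412020.00
X̄ = 379572.00 / 8004.00 = 47.42 cm
Ȳ = 412020.00 / 8004.00 = 51.48 cm

X̄ = 47.42 cm, Ȳ = 51.48 cm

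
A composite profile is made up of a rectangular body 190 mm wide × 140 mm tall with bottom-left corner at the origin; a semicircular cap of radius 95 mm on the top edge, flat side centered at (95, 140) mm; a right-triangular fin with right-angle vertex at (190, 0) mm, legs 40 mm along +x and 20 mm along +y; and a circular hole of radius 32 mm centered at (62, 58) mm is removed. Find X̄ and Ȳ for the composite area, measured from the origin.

X̄ = 98.94 mm, Ȳ = 111.55 mm

rectangular body: A = 190 × 140 = 26600.00, centroid at (95.00, 70.00).
semicircular top: A = ½π·95² = 14176.44, centroid at (95.00, 180.32).
triangular fin: A = ½·40·20 = 400.00, centroid at (203.33, 6.67).
hole: A = −π·32² = -3216.99, centroid at (62.00, 58.00).
ΣA = 37959.45 mm²
ΣAX̄ = (26600.00)(95.00) + (14176.44)(95.00) + (400.00)(203.33) + (-3216.99)(62.00) = 3755641.40 mm³
ΣAȲ = (26600.00)(70.00) + (14176.44)(180.32) + (400.00)(6.67) + (-3216.99)(58.00) = 4234365.69 mm³
X̄ = 3755641.40 / 37959.45 = 98.94 mm
Ȳ = 4234365.69 / 37959.45 = 111.55 mm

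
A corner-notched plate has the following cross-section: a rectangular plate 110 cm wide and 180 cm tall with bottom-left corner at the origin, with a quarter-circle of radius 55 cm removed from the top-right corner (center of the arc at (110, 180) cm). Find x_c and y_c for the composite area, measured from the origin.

x_c = 50.68 cm, y_c = 80.91 cm

plate: A = 110 × 180 = 19800.00, centroid at (55.00, 90.00).
removed quarter-circle: A = −¼π·55² = -2375.83, centroid at (86.66, 156.66).
ΣA = 17424.17 cm²
ΣAx_c = (19800.00)(55.00) + (-2375.83)(86.66) = 883117.09 cm³
ΣAy_c = (19800.00)(90.00) + (-2375.83)(156.66) = 1409809.03 cm³
x_c = 883117.09 / 17424.17 = 50.68 cm
y_c = 1409809.03 / 17424.17 = 80.91 cm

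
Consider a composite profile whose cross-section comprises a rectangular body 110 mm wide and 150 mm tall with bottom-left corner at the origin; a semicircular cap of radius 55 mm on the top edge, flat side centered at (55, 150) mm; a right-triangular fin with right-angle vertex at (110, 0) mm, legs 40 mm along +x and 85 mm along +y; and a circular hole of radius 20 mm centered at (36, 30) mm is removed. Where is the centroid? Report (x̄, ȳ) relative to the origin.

Part | A | x̄ᵢ | ȳᵢ | A·x̄ᵢ | A·ȳᵢ
rectangular body | 16500.00 | 55.00 | 75.00 | 907500.00 | 1237500.00
semicircular top | 4751.66 | 55.00 | 173.34 | 261341.24 | 823665.50
triangular fin | 1700.00 | 123.33 | 28.33 | 209666.67 | 48166.67
hole | -1256.64 | 36.00 | 30.00 | -45238.93 | -37699.11
Σ | 21695.02 |  |  | 1333268.97 | 2071633.05
x̄ = 1333268.97 / 21695.02 = 61.46 mm
ȳ = 2071633.05 / 21695.02 = 95.49 mm

x̄ = 61.46 mm, ȳ = 95.49 mm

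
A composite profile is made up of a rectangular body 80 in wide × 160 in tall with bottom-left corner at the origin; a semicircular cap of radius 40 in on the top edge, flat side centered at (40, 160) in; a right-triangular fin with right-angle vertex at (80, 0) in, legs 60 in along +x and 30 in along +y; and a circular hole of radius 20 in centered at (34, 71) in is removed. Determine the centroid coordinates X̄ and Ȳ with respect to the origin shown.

Part | A | x̄ᵢ | ȳᵢ | A·x̄ᵢ | A·ȳᵢ
rectangular body | 12800.00 | 40.00 | 80.00 | 512000.00 | 1024000.00
semicircular top | 2513.27 | 40.00 | 176.98 | 100530.96 | 444790.53
triangular fin | 900.00 | 100.00 | 10.00 | 90000.00 | 9000.00
hole | -1256.64 | 34.00 | 71.00 | -42725.66 | -89221.23
Σ | 14956.64 |  |  | 659805.30 | 1388569.29
X̄ = 659805.30 / 14956.64 = 44.11 in
Ȳ = 1388569.29 / 14956.64 = 92.84 in

X̄ = 44.11 in, Ȳ = 92.84 in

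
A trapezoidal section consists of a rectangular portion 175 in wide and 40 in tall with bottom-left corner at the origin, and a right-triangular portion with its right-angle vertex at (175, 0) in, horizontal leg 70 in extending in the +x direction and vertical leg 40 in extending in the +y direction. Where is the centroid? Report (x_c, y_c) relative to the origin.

rectangular portion: A = 175 × 40 = 7000.00, centroid at (87.50, 20.00).
triangular portion: A = ½·70·40 = 1400.00, centroid at (198.33, 13.33).
ΣA = 8400.00 in², ΣAx_c = 890166.67 in³, ΣAy_c = 158666.67 in³.
x_c = 890166.67/8400.00 = 105.97 in; y_c = 158666.67/8400.00 = 18.89 in.

x_c = 105.97 in, y_c = 18.89 in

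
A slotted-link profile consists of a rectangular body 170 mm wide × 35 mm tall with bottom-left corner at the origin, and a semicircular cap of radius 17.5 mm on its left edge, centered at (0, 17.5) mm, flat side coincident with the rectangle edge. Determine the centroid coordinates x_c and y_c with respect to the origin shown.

x_c = 78.09 mm, y_c = 17.50 mm

rectangular body: A = 170 × 35 = 5950.00, centroid at (85.00, 17.50).
semicircular end: A = ½π·17.5² = 481.06, centroid at (-7.43, 17.50).
ΣA = 6431.06 mm², ΣAx_c = 502177.08 mm³, ΣAy_c = 112543.49 mm³.
x_c = 502177.08/6431.06 = 78.09 mm; y_c = 112543.49/6431.06 = 17.50 mm.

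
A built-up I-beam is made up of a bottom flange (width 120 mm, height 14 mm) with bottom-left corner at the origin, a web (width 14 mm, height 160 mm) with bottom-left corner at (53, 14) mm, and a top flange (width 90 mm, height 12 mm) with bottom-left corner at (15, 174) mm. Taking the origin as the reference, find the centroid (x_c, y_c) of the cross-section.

bottom flange: A = 120 × 14 = 1680.00, centroid at (60.00, 7.00).
web: A = 14 × 160 = 2240.00, centroid at (60.00, 94.00).
top flange: A = 90 × 12 = 1080.00, centroid at (60.00, 180.00).
ΣA = 5000.00 mm²
ΣAx_c = (1680.00)(60.00) + (2240.00)(60.00) + (1080.00)(60.00) = 300000.00 mm³
ΣAy_c = (1680.00)(7.00) + (2240.00)(94.00) + (1080.00)(180.00) = 416720.00 mm³
x_c = 300000.00 / 5000.00 = 60.00 mm
y_c = 416720.00 / 5000.00 = 83.34 mm

x_c = 60.00 mm, y_c = 83.34 mm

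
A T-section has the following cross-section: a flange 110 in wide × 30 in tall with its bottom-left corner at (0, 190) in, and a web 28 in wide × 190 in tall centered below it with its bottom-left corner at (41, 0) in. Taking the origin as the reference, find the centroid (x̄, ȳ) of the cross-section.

x̄ = 55.00 in, ȳ = 137.11 in

web: A = 28 × 190 = 5320.00, centroid at (55.00, 95.00).
flange: A = 110 × 30 = 3300.00, centroid at (55.00, 205.00).
ΣA = 8620.00 in²
ΣAx̄ = (5320.00)(55.00) + (3300.00)(55.00) = 474100.00 in³
ΣAȳ = (5320.00)(95.00) + (3300.00)(205.00) = 1181900.00 in³
x̄ = 474100.00 / 8620.00 = 55.00 in
ȳ = 1181900.00 / 8620.00 = 137.11 in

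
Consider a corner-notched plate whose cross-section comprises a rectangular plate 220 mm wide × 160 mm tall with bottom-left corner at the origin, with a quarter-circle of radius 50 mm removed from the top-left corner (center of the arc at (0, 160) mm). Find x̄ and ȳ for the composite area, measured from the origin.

x̄ = 115.24 mm, ȳ = 76.53 mm

plate: A = 220 × 160 = 35200.00, centroid at (110.00, 80.00).
removed quarter-circle: A = −¼π·50² = -1963.50, centroid at (21.22, 138.78).
ΣA = 33236.50 mm²
ΣAx̄ = (35200.00)(110.00) + (-1963.50)(21.22) = 3830333.33 mm³
ΣAȳ = (35200.00)(80.00) + (-1963.50)(138.78) = 2543507.40 mm³
x̄ = 3830333.33 / 33236.50 = 115.24 mm
ȳ = 2543507.40 / 33236.50 = 76.53 mm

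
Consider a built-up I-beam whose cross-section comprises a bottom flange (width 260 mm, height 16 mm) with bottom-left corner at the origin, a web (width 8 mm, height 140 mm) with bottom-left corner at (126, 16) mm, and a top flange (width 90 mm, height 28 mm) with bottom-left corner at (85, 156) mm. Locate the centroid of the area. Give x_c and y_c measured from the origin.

bottom flange: A = 260 × 16 = 4160.00, centroid at (130.00, 8.00).
web: A = 8 × 140 = 1120.00, centroid at (130.00, 86.00).
top flange: A = 90 × 28 = 2520.00, centroid at (130.00, 170.00).
ΣA = 7800.00 mm², ΣAx_c = 1014000.00 mm³, ΣAy_c = 558000.00 mm³.
x_c = 1014000.00/7800.00 = 130.00 mm; y_c = 558000.00/7800.00 = 71.54 mm.

x_c = 130.00 mm, y_c = 71.54 mm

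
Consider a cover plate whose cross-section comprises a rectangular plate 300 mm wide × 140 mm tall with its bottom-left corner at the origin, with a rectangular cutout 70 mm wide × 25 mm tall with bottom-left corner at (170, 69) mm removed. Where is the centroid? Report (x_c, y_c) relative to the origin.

plate: A = 300 × 140 = 42000.00, centroid at (150.00, 70.00).
hole: A = −(70 × 25) = -1750.00, centroid at (205.00, 81.50).
ΣA = 40250.00 mm², ΣAx_c = 5941250.00 mm³, ΣAy_c = 2797375.00 mm³.
x_c = 5941250.00/40250.00 = 147.61 mm; y_c = 2797375.00/40250.00 = 69.50 mm.

x_c = 147.61 mm, y_c = 69.50 mm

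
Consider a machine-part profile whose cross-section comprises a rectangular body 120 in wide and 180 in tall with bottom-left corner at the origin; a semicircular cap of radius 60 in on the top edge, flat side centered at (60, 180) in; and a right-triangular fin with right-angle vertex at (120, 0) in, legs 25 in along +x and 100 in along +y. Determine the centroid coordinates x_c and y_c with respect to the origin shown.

rectangular body: A = 120 × 180 = 21600.00, centroid at (60.00, 90.00).
semicircular top: A = ½π·60² = 5654.87, centroid at (60.00, 205.46).
triangular fin: A = ½·25·100 = 1250.00, centroid at (128.33, 33.33).
ΣA = 28504.87 in²
ΣAx_c = (21600.00)(60.00) + (5654.87)(60.00) + (1250.00)(128.33) = 1795708.67 in³
ΣAy_c = (21600.00)(90.00) + (5654.87)(205.46) + (1250.00)(33.33) = 3147542.69 in³
x_c = 1795708.67 / 28504.87 = 63.00 in
y_c = 3147542.69 / 28504.87 = 110.42 in

x_c = 63.00 in, y_c = 110.42 in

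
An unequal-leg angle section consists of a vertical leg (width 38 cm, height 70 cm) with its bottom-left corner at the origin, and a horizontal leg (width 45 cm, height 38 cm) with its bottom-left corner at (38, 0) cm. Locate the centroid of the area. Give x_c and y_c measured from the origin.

vertical leg: A = 38 × 70 = 2660.00, centroid at (19.00, 35.00).
horizontal leg: A = 45 × 38 = 1710.00, centroid at (60.50, 19.00).
ΣA = 4370.00 cm², ΣAx_c = 153995.00 cm³, ΣAy_c = 125590.00 cm³.
x_c = 153995.00/4370.00 = 35.24 cm; y_c = 125590.00/4370.00 = 28.74 cm.

x_c = 35.24 cm, y_c = 28.74 cm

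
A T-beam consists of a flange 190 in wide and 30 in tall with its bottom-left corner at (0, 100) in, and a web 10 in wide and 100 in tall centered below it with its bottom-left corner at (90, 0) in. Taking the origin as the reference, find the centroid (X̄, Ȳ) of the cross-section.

web: A = 10 × 100 = 1000.00, centroid at (95.00, 50.00).
flange: A = 190 × 30 = 5700.00, centroid at (95.00, 115.00).
ΣA = 6700.00 in², ΣAX̄ = 636500.00 in³, ΣAȲ = 705500.00 in³.
X̄ = 636500.00/6700.00 = 95.00 in; Ȳ = 705500.00/6700.00 = 105.30 in.

X̄ = 95.00 in, Ȳ = 105.30 in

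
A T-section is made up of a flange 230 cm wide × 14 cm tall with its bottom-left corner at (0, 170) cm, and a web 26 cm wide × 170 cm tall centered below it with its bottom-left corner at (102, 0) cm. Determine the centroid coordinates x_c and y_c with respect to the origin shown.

web: A = 26 × 170 = 4420.00, centroid at (115.00, 85.00).
flange: A = 230 × 14 = 3220.00, centroid at (115.00, 177.00).
ΣA = 7640.00 cm², ΣAx_c = 878600.00 cm³, ΣAy_c = 945640.00 cm³.
x_c = 878600.00/7640.00 = 115.00 cm; y_c = 945640.00/7640.00 = 123.77 cm.

x_c = 115.00 cm, y_c = 123.77 cm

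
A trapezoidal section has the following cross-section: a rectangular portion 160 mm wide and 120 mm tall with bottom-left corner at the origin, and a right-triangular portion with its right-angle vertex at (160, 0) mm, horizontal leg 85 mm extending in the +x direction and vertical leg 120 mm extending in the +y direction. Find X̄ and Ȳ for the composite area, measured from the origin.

X̄ = 102.74 mm, Ȳ = 55.80 mm

Part | A | x̄ᵢ | ȳᵢ | A·x̄ᵢ | A·ȳᵢ
rectangular portion | 19200.00 | 80.00 | 60.00 | 1536000.00 | 1152000.00
triangular portion | 5100.00 | 188.33 | 40.00 | 960500.00 | 204000.00
Σ | 24300.00 |  |  | 2496500.00 | 1356000.00
X̄ = 2496500.00 / 24300.00 = 102.74 mm
Ȳ = 1356000.00 / 24300.00 = 55.80 mm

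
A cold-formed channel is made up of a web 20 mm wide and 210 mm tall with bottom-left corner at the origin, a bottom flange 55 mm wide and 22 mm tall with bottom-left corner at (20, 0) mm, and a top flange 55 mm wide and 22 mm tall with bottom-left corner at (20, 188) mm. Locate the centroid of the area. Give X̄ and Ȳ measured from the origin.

web: A = 20 × 210 = 4200.00, centroid at (10.00, 105.00).
bottom flange: A = 55 × 22 = 1210.00, centroid at (47.50, 11.00).
top flange: A = 55 × 22 = 1210.00, centroid at (47.50, 199.00).
ΣA = 6620.00 mm²
ΣAX̄ = (4200.00)(10.00) + (1210.00)(47.50) + (1210.00)(47.50) = 156950.00 mm³
ΣAȲ = (4200.00)(105.00) + (1210.00)(11.00) + (1210.00)(199.00) = 695100.00 mm³
X̄ = 156950.00 / 6620.00 = 23.71 mm
Ȳ = 695100.00 / 6620.00 = 105.00 mm

X̄ = 23.71 mm, Ȳ = 105.00 mm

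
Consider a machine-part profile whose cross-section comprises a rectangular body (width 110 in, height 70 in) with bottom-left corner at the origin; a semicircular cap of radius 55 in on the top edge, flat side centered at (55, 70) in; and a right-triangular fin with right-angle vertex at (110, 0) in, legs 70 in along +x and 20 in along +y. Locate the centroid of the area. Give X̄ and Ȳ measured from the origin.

X̄ = 59.17 in, Ȳ = 54.57 in

rectangular body: A = 110 × 70 = 7700.00, centroid at (55.00, 35.00).
semicircular top: A = ½π·55² = 4751.66, centroid at (55.00, 93.34).
triangular fin: A = ½·70·20 = 700.00, centroid at (133.33, 6.67).
ΣA = 13151.66 in²
ΣAX̄ = (7700.00)(55.00) + (4751.66)(55.00) + (700.00)(133.33) = 778174.57 in³
ΣAȲ = (7700.00)(35.00) + (4751.66)(93.34) + (700.00)(6.67) = 717699.46 in³
X̄ = 778174.57 / 13151.66 = 59.17 in
Ȳ = 717699.46 / 13151.66 = 54.57 in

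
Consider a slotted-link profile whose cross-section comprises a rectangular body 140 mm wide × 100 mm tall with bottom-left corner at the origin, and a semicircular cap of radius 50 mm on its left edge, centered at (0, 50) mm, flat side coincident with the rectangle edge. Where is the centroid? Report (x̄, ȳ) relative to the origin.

x̄ = 50.02 mm, ȳ = 50.00 mm

Part | A | x̄ᵢ | ȳᵢ | A·x̄ᵢ | A·ȳᵢ
rectangular body | 14000.00 | 70.00 | 50.00 | 980000.00 | 700000.00
semicircular end | 3926.99 | -21.22 | 50.00 | -83333.33 | 196349.54
Σ | 17926.99 |  |  | 896666.67 | 896349.54
x̄ = 896666.67 / 17926.99 = 50.02 mm
ȳ = 896349.54 / 17926.99 = 50.00 mm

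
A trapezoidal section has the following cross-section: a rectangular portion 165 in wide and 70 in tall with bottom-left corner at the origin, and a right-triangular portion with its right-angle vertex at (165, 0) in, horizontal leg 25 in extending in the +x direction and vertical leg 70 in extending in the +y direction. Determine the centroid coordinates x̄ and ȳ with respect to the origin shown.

rectangular portion: A = 165 × 70 = 11550.00, centroid at (82.50, 35.00).
triangular portion: A = ½·25·70 = 875.00, centroid at (173.33, 23.33).
ΣA = 12425.00 in²
ΣAx̄ = (11550.00)(82.50) + (875.00)(173.33) = 1104541.67 in³
ΣAȳ = (11550.00)(35.00) + (875.00)(23.33) = 424666.67 in³
x̄ = 1104541.67 / 12425.00 = 88.90 in
ȳ = 424666.67 / 12425.00 = 34.18 in

x̄ = 88.90 in, ȳ = 34.18 in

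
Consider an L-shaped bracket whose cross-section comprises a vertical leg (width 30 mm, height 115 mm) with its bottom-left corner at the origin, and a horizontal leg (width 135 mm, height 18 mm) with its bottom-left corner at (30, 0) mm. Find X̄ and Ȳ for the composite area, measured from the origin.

X̄ = 49.09 mm, Ȳ = 37.46 mm

vertical leg: A = 30 × 115 = 3450.00, centroid at (15.00, 57.50).
horizontal leg: A = 135 × 18 = 2430.00, centroid at (97.50, 9.00).
ΣA = 5880.00 mm²
ΣAX̄ = (3450.00)(15.00) + (2430.00)(97.50) = 288675.00 mm³
ΣAȲ = (3450.00)(57.50) + (2430.00)(9.00) = 220245.00 mm³
X̄ = 288675.00 / 5880.00 = 49.09 mm
Ȳ = 220245.00 / 5880.00 = 37.46 mm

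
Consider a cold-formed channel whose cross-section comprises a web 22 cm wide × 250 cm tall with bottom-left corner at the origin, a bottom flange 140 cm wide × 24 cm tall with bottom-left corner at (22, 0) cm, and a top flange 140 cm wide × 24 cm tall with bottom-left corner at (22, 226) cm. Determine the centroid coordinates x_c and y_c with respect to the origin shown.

web: A = 22 × 250 = 5500.00, centroid at (11.00, 125.00).
bottom flange: A = 140 × 24 = 3360.00, centroid at (92.00, 12.00).
top flange: A = 140 × 24 = 3360.00, centroid at (92.00, 238.00).
ΣA = 12220.00 cm², ΣAx_c = 678740.00 cm³, ΣAy_c = 1527500.00 cm³.
x_c = 678740.00/12220.00 = 55.54 cm; y_c = 1527500.00/12220.00 = 125.00 cm.

x_c = 55.54 cm, y_c = 125.00 cm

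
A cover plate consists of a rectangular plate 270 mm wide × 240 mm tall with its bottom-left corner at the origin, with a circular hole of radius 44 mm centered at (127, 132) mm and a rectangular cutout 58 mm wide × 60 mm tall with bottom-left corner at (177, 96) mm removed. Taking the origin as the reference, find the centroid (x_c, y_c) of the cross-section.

x_c = 131.41 mm, y_c = 118.30 mm

plate: A = 270 × 240 = 64800.00, centroid at (135.00, 120.00).
hole 1: A = −π·44² = -6082.12, centroid at (127.00, 132.00).
hole 2: A = −(58 × 60) = -3480.00, centroid at (206.00, 126.00).
ΣA = 55237.88 mm², ΣAx_c = 7258690.33 mm³, ΣAy_c = 6534679.71 mm³.
x_c = 7258690.33/55237.88 = 131.41 mm; y_c = 6534679.71/55237.88 = 118.30 mm.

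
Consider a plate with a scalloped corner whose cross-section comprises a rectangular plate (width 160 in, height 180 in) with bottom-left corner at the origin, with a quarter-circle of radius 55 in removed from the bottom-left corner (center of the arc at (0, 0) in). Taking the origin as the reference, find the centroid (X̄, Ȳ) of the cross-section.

X̄ = 85.09 in, Ȳ = 95.99 in

plate: A = 160 × 180 = 28800.00, centroid at (80.00, 90.00).
removed quarter-circle: A = −¼π·55² = -2375.83, centroid at (23.34, 23.34).
ΣA = 26424.17 in², ΣAX̄ = 2248541.67 in³, ΣAȲ = 2536541.67 in³.
X̄ = 2248541.67/26424.17 = 85.09 in; Ȳ = 2536541.67/26424.17 = 95.99 in.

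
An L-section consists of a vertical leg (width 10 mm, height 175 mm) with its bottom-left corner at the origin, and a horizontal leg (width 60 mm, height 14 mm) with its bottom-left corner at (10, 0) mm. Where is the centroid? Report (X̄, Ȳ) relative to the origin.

X̄ = 16.35 mm, Ȳ = 61.39 mm

vertical leg: A = 10 × 175 = 1750.00, centroid at (5.00, 87.50).
horizontal leg: A = 60 × 14 = 840.00, centroid at (40.00, 7.00).
ΣA = 2590.00 mm², ΣAX̄ = 42350.00 mm³, ΣAȲ = 159005.00 mm³.
X̄ = 42350.00/2590.00 = 16.35 mm; Ȳ = 159005.00/2590.00 = 61.39 mm.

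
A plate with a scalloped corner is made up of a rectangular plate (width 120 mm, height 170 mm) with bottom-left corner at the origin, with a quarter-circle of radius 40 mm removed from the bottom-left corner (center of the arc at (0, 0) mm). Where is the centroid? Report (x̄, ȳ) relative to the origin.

x̄ = 62.82 mm, ȳ = 89.47 mm

plate: A = 120 × 170 = 20400.00, centroid at (60.00, 85.00).
removed quarter-circle: A = −¼π·40² = -1256.64, centroid at (16.98, 16.98).
ΣA = 19143.36 mm²
ΣAx̄ = (20400.00)(60.00) + (-1256.64)(16.98) = 1202666.67 mm³
ΣAȳ = (20400.00)(85.00) + (-1256.64)(16.98) = 1712666.67 mm³
x̄ = 1202666.67 / 19143.36 = 62.82 mm
ȳ = 1712666.67 / 19143.36 = 89.47 mm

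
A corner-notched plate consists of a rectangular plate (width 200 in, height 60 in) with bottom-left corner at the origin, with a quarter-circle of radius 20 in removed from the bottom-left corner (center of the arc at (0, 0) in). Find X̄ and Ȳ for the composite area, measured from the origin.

Part | A | x̄ᵢ | ȳᵢ | A·x̄ᵢ | A·ȳᵢ
plate | 12000.00 | 100.00 | 30.00 | 1200000.00 | 360000.00
removed quarter-circle | -314.16 | 8.49 | 8.49 | -2666.67 | -2666.67
Σ | 11685.84 |  |  | 1197333.33 | 357333.33
X̄ = 1197333.33 / 11685.84 = 102.46 in
Ȳ = 357333.33 / 11685.84 = 30.58 in

X̄ = 102.46 in, Ȳ = 30.58 in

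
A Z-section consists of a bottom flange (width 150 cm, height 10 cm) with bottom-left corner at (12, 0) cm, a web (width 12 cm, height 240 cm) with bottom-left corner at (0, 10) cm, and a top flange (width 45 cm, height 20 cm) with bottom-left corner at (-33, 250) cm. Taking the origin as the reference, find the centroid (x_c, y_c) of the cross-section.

x_c = 26.20 cm, y_c = 116.65 cm

bottom flange: A = 150 × 10 = 1500.00, centroid at (87.00, 5.00).
web: A = 12 × 240 = 2880.00, centroid at (6.00, 130.00).
top flange: A = 45 × 20 = 900.00, centroid at (-10.50, 260.00).
ΣA = 5280.00 cm², ΣAx_c = 138330.00 cm³, ΣAy_c = 615900.00 cm³.
x_c = 138330.00/5280.00 = 26.20 cm; y_c = 615900.00/5280.00 = 116.65 cm.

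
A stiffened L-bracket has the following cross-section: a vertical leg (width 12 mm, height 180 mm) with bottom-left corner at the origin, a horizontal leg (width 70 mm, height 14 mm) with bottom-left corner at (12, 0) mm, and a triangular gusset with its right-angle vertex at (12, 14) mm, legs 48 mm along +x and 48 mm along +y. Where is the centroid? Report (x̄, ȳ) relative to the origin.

x̄ = 21.27 mm, ȳ = 54.94 mm

vertical leg: A = 12 × 180 = 2160.00, centroid at (6.00, 90.00).
horizontal leg: A = 70 × 14 = 980.00, centroid at (47.00, 7.00).
gusset: A = ½·48·48 = 1152.00, centroid at (28.00, 30.00).
ΣA = 4292.00 mm², ΣAx̄ = 91276.00 mm³, ΣAȳ = 235820.00 mm³.
x̄ = 91276.00/4292.00 = 21.27 mm; ȳ = 235820.00/4292.00 = 54.94 mm.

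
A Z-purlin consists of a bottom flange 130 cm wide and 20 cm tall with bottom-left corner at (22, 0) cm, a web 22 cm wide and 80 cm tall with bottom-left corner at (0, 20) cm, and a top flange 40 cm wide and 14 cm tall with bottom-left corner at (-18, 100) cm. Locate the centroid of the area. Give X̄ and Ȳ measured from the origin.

Part | A | x̄ᵢ | ȳᵢ | A·x̄ᵢ | A·ȳᵢ
bottom flange | 2600.00 | 87.00 | 10.00 | 226200.00 | 26000.00
web | 1760.00 | 11.00 | 60.00 | 19360.00 | 105600.00
top flange | 560.00 | 2.00 | 107.00 | 1120.00 | 59920.00
Σ | 4920.00 |  |  | 246680.00 | 191520.00
X̄ = 246680.00 / 4920.00 = 50.14 cm
Ȳ = 191520.00 / 4920.00 = 38.93 cm

X̄ = 50.14 cm, Ȳ = 38.93 cm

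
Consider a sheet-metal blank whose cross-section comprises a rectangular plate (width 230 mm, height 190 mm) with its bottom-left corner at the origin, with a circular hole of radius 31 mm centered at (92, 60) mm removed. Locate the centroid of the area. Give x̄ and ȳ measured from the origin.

x̄ = 116.71 mm, ȳ = 97.60 mm

Part | A | x̄ᵢ | ȳᵢ | A·x̄ᵢ | A·ȳᵢ
plate | 43700.00 | 115.00 | 95.00 | 5025500.00 | 4151500.00
hole | -3019.07 | 92.00 | 60.00 | -277754.49 | -181144.23
Σ | 40680.93 |  |  | 4747745.51 | 3970355.77
x̄ = 4747745.51 / 40680.93 = 116.71 mm
ȳ = 3970355.77 / 40680.93 = 97.60 mm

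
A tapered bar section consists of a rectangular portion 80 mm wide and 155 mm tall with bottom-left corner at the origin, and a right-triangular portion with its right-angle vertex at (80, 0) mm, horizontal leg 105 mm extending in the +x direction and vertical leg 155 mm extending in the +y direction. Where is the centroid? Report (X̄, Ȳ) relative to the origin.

rectangular portion: A = 80 × 155 = 12400.00, centroid at (40.00, 77.50).
triangular portion: A = ½·105·155 = 8137.50, centroid at (115.00, 51.67).
ΣA = 20537.50 mm²
ΣAX̄ = (12400.00)(40.00) + (8137.50)(115.00) = 1431812.50 mm³
ΣAȲ = (12400.00)(77.50) + (8137.50)(51.67) = 1381437.50 mm³
X̄ = 1431812.50 / 20537.50 = 69.72 mm
Ȳ = 1381437.50 / 20537.50 = 67.26 mm

X̄ = 69.72 mm, Ȳ = 67.26 mm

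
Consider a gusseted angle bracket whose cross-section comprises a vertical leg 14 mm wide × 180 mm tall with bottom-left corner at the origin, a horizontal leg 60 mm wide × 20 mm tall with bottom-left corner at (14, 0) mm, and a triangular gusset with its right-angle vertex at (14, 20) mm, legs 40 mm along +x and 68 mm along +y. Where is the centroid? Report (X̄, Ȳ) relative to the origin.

vertical leg: A = 14 × 180 = 2520.00, centroid at (7.00, 90.00).
horizontal leg: A = 60 × 20 = 1200.00, centroid at (44.00, 10.00).
gusset: A = ½·40·68 = 1360.00, centroid at (27.33, 42.67).
ΣA = 5080.00 mm²
ΣAX̄ = (2520.00)(7.00) + (1200.00)(44.00) + (1360.00)(27.33) = 107613.33 mm³
ΣAȲ = (2520.00)(90.00) + (1200.00)(10.00) + (1360.00)(42.67) = 296826.67 mm³
X̄ = 107613.33 / 5080.00 = 21.18 mm
Ȳ = 296826.67 / 5080.00 = 58.43 mm

X̄ = 21.18 mm, Ȳ = 58.43 mm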